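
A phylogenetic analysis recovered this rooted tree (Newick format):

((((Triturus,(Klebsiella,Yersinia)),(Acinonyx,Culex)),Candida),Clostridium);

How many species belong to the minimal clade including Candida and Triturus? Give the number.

The MRCA of Candida and Triturus is the node subtending (((Triturus,(Klebsiella,Yersinia)),(Acinonyx,Culex)),Candida).
That clade contains 6 terminal taxa: Acinonyx, Candida, Culex, Klebsiella, Triturus, Yersinia.

6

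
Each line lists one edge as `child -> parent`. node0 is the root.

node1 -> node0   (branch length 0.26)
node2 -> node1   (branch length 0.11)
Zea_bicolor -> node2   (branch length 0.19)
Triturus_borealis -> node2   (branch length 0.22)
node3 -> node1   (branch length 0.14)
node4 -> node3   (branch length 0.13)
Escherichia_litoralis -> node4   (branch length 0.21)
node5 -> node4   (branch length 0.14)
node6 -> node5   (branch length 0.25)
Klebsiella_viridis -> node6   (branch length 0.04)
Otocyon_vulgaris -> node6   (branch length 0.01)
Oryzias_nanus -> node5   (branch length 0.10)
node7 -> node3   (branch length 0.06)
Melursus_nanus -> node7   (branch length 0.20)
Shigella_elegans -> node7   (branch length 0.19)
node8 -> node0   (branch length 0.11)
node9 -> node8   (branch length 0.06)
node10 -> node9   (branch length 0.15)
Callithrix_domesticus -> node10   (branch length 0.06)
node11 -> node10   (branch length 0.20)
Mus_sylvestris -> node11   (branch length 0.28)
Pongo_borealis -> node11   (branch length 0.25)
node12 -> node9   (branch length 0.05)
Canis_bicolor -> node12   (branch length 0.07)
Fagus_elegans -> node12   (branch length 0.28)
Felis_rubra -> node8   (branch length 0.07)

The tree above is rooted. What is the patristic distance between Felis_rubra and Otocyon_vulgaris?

The path runs Felis_rubra → … → MRCA → … → Otocyon_vulgaris; the MRCA is the root of the tree.
Branch lengths along that path: 0.07 + 0.11 + 0.26 + 0.14 + 0.13 + 0.14 + 0.25 + 0.01 = 1.11.

1.11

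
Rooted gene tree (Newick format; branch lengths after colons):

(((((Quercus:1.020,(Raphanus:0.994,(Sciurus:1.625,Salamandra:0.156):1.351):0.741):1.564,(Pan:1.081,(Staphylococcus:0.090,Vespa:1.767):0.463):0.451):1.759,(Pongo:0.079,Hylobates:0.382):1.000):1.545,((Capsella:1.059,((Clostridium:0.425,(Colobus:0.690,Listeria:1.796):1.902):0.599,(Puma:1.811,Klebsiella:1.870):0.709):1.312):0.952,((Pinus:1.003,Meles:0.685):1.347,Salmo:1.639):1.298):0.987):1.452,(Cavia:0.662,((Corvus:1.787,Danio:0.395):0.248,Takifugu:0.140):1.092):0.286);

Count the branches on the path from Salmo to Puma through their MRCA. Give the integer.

6

The MRCA of Salmo and Puma is the node subtending ((Capsella,((Clostridium,(Colobus,Listeria)),(Puma,Klebsiella))),((Pinus,Meles),Salmo)).
From Salmo up to that node: 2 branches. From Puma up to the same node: 4 branches. Total: 2 + 4 = 6.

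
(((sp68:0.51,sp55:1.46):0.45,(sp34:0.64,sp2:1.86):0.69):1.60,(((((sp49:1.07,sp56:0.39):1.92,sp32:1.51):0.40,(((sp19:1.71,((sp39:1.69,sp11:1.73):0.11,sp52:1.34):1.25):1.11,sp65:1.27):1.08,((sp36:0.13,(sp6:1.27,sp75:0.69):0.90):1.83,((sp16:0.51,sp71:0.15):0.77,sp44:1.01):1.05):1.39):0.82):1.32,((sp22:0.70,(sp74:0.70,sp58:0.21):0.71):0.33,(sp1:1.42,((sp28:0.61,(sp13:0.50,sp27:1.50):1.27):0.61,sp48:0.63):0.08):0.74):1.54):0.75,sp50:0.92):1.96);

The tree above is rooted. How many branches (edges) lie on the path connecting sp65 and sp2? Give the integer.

9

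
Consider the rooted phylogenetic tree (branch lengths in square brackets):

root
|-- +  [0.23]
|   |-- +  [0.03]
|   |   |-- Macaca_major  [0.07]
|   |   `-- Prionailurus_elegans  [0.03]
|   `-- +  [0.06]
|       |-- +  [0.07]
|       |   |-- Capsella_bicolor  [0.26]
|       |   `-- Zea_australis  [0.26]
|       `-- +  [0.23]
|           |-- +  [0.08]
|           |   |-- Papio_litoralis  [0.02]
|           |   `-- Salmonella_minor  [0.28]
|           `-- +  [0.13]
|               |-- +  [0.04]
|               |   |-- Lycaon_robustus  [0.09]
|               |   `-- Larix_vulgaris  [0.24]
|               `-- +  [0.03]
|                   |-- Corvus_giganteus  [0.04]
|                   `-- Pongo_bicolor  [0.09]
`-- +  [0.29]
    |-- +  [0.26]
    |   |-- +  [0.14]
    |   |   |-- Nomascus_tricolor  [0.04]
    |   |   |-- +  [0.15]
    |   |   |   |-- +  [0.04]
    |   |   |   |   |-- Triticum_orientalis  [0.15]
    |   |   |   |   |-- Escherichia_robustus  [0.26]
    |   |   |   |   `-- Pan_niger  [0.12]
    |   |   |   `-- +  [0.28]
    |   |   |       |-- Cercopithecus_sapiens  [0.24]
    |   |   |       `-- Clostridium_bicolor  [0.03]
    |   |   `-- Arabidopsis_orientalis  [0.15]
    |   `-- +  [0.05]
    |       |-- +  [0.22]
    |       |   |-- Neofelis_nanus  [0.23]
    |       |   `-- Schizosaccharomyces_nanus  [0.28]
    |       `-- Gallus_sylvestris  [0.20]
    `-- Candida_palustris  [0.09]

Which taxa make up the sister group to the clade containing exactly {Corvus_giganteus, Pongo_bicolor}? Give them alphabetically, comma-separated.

Larix_vulgaris, Lycaon_robustus

The clade containing exactly {Corvus_giganteus, Pongo_bicolor} attaches to the tree at the node subtending ((Lycaon_robustus,Larix_vulgaris),(Corvus_giganteus,Pongo_bicolor)).
The other lineage descending from that same node — the sister group — is (Lycaon_robustus,Larix_vulgaris); its 2 tips in alphabetical order are the answer.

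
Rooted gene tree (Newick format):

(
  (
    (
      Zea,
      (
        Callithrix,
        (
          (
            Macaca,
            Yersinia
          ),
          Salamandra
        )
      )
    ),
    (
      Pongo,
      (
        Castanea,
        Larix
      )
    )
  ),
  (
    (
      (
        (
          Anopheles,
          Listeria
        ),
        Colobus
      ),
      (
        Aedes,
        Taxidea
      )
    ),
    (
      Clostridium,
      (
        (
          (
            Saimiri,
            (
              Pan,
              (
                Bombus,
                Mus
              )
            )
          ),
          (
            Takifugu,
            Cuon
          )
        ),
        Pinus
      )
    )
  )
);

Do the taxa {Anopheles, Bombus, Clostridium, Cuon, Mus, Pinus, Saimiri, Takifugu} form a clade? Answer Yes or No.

The MRCA of the listed taxa subtends ((((Anopheles,Listeria),Colobus),(Aedes,Taxidea)),(Clostridium,(((Saimiri,(Pan,(Bombus,Mus))),(Takifugu,Cuon)),Pinus))).
That clade also contains Aedes, Colobus, Listeria, Pan, Taxidea, which are not in the proposed group, so the group is not monophyletic.

No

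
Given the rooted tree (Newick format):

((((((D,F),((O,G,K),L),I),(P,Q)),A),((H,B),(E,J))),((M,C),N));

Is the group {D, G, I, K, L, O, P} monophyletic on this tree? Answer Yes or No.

The MRCA of the listed taxa subtends (((D,F),((O,G,K),L),I),(P,Q)).
That clade also contains F, Q, which are not in the proposed group, so the group is not monophyletic.

No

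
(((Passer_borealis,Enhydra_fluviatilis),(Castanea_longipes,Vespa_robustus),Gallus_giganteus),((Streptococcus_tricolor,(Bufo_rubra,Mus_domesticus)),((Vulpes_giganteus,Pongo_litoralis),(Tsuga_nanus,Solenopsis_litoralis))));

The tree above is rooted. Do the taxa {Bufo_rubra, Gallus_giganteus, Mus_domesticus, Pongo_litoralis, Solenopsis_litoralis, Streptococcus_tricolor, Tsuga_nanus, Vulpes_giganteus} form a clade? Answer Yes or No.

The MRCA of the listed taxa is the root, so the smallest clade containing them is the whole tree.
That clade also contains Castanea_longipes, Enhydra_fluviatilis, Passer_borealis, Vespa_robustus, which are not in the proposed group, so the group is not monophyletic.

No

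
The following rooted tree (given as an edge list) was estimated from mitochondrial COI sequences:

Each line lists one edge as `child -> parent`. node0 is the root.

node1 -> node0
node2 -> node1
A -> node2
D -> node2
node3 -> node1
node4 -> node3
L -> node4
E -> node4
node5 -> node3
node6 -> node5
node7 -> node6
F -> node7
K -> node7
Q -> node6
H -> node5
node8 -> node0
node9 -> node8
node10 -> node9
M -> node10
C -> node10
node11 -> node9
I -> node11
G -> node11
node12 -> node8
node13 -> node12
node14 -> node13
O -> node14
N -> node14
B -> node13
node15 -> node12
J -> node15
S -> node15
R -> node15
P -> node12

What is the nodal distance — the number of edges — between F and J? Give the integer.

10

The MRCA of F and J is the root of the tree.
From F up to that node: 6 branches. From J up to the same node: 4 branches. Total: 6 + 4 = 10.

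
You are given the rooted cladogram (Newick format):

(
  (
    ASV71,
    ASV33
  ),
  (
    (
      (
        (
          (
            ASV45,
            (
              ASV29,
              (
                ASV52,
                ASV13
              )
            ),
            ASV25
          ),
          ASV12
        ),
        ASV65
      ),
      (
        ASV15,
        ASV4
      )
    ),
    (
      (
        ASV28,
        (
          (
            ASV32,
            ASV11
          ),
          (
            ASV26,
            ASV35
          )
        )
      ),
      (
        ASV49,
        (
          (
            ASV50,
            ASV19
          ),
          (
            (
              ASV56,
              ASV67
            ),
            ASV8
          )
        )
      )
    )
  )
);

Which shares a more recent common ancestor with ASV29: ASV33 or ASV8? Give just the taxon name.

The MRCA of ASV29 and ASV8 subtends (((((ASV45,(ASV29,(ASV52,ASV13)),ASV25),ASV12),ASV65),(ASV15,ASV4)),((ASV28,((ASV32,ASV11),(ASV26,ASV35))),(ASV49,((ASV50,ASV19),((ASV56,ASV67),ASV8))))) (20 taxa).
The MRCA of ASV29 and ASV33 is the root, subtending the entire tree (22 taxa).
The first is nested inside the second, so ASV29 shares a more recent common ancestor with ASV8.

ASV8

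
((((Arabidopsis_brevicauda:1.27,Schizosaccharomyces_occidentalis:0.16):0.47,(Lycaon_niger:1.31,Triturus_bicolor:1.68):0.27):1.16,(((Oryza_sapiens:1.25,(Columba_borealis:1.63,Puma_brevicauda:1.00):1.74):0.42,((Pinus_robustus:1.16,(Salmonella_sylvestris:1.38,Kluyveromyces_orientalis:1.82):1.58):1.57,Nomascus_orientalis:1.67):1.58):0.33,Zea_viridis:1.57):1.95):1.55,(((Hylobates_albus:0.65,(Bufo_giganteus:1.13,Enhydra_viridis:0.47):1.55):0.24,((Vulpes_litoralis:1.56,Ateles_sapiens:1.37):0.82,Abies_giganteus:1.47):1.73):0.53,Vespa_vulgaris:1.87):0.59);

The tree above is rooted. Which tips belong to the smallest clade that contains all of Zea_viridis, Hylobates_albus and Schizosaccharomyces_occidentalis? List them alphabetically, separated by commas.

Abies_giganteus, Arabidopsis_brevicauda, Ateles_sapiens, Bufo_giganteus, Columba_borealis, Enhydra_viridis, Hylobates_albus, Kluyveromyces_orientalis, Lycaon_niger, Nomascus_orientalis, Oryza_sapiens, Pinus_robustus, Puma_brevicauda, Salmonella_sylvestris, Schizosaccharomyces_occidentalis, Triturus_bicolor, Vespa_vulgaris, Vulpes_litoralis, Zea_viridis

Tracing Zea_viridis: it sits inside (((Oryza_sapiens,(Columba_borealis,Puma_brevicauda)),((Pinus_robustus,(Salmonella_sylvestris,Kluyveromyces_orientalis)),Nomascus_orientalis)),Zea_viridis).
Tracing Hylobates_albus: it sits inside (Hylobates_albus,(Bufo_giganteus,Enhydra_viridis)).
Tracing Schizosaccharomyces_occidentalis: it sits inside (Arabidopsis_brevicauda,Schizosaccharomyces_occidentalis).
The smallest clade enclosing all 3 is the whole tree (their MRCA is the root), so the answer is all 19 tips in alphabetical order.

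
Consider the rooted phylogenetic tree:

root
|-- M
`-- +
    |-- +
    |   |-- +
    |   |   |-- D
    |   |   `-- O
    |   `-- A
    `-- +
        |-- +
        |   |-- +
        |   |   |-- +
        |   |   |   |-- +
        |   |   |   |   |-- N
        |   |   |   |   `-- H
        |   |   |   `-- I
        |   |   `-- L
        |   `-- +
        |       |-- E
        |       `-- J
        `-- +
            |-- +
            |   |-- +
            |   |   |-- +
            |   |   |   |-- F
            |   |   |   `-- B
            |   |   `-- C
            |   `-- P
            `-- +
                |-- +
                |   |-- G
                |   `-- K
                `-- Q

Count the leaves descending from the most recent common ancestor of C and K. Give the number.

7

The MRCA of C and K is the node subtending ((((F,B),C),P),((G,K),Q)).
That clade contains 7 terminal taxa: B, C, F, G, K, P, Q.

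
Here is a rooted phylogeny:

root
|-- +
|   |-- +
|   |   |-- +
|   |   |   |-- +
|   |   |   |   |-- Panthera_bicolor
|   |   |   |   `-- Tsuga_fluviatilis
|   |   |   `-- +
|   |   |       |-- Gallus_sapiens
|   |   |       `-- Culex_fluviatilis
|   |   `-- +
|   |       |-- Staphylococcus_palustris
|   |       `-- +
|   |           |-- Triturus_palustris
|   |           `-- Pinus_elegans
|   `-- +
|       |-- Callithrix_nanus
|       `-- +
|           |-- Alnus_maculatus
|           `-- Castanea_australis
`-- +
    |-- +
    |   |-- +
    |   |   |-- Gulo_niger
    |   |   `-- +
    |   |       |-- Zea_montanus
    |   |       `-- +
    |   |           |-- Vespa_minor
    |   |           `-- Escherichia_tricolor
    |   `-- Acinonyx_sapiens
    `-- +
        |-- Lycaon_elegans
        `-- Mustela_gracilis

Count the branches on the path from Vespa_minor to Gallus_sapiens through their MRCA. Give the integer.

11

The MRCA of Vespa_minor and Gallus_sapiens is the root of the tree.
From Vespa_minor up to that node: 6 branches. From Gallus_sapiens up to the same node: 5 branches. Total: 6 + 5 = 11.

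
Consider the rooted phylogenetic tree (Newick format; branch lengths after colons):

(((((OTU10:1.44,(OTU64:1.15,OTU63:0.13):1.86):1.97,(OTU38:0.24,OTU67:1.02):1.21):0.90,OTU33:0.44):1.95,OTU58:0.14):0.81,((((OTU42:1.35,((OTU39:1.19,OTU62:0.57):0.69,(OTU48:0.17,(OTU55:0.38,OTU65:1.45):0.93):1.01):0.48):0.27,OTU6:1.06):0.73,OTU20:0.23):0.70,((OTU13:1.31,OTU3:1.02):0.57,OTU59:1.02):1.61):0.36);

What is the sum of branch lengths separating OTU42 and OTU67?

9.30

The path runs OTU42 → … → MRCA → … → OTU67; the MRCA is the root of the tree.
Branch lengths along that path: 1.35 + 0.27 + 0.73 + 0.70 + 0.36 + 0.81 + 1.95 + 0.90 + 1.21 + 1.02 = 9.30.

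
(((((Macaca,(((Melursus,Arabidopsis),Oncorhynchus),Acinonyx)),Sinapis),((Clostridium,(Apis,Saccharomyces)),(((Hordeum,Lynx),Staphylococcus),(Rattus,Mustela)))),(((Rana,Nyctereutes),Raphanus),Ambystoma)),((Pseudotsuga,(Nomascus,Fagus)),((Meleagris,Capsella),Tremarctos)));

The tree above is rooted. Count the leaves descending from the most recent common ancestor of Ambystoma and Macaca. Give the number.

The MRCA of Ambystoma and Macaca is the node subtending ((((Macaca,(((Melursus,Arabidopsis),Oncorhynchus),Acinonyx)),Sinapis),((Clostridium,(Apis,Saccharomyces)),(((Hordeum,Lynx),Staphylococcus),(Rattus,Mustela)))),(((Rana,Nyctereutes),Raphanus),Ambystoma)).
That clade contains 18 terminal taxa: Acinonyx, Ambystoma, Apis, Arabidopsis, Clostridium, Hordeum, Lynx, Macaca, Melursus, Mustela, Nyctereutes, Oncorhynchus, Rana, Raphanus, Rattus, Saccharomyces, Sinapis, Staphylococcus.

18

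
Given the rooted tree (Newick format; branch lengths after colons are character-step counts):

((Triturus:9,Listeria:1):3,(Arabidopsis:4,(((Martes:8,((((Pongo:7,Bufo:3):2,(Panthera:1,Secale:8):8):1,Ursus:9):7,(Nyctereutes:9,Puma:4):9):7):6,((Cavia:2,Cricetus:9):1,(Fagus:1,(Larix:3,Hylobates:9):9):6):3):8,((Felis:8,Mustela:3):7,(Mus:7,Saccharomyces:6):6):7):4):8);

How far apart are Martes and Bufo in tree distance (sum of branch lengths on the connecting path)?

The path runs Martes → … → MRCA → … → Bufo; the MRCA is the node subtending (Martes,((((Pongo,Bufo),(Panthera,Secale)),Ursus),(Nyctereutes,Puma))).
Branch lengths along that path: 8 + 7 + 7 + 1 + 2 + 3 = 28.

28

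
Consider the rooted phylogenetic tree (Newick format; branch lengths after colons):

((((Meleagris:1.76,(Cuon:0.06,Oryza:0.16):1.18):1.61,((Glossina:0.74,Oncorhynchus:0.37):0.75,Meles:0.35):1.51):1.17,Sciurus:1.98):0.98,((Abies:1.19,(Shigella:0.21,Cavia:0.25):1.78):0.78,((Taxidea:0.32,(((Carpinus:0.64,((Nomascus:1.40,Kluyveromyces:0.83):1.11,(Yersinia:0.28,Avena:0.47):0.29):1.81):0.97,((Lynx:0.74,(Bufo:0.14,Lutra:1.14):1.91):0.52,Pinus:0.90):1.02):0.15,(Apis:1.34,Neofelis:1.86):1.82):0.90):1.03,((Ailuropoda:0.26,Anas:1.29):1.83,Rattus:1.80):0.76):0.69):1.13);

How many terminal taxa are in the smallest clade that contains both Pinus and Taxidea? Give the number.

12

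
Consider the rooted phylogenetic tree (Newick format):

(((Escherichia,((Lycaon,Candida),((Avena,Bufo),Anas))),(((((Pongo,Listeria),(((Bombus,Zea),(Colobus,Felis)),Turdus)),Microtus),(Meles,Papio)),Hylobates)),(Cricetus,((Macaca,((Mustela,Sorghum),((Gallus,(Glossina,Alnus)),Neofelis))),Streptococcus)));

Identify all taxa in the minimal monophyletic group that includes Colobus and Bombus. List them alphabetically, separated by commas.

Tracing Colobus: it sits inside (Colobus,Felis).
Tracing Bombus: it sits inside (Bombus,Zea).
The smallest clade enclosing both is ((Bombus,Zea),(Colobus,Felis)); the answer is its 4 terminal taxa in alphabetical order.

Bombus, Colobus, Felis, Zea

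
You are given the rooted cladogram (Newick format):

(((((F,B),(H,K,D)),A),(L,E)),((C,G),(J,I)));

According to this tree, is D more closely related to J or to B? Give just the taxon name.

B

The MRCA of D and B subtends ((F,B),(H,K,D)) (5 taxa).
The MRCA of D and J is the root, subtending the entire tree (12 taxa).
The first is nested inside the second, so D shares a more recent common ancestor with B.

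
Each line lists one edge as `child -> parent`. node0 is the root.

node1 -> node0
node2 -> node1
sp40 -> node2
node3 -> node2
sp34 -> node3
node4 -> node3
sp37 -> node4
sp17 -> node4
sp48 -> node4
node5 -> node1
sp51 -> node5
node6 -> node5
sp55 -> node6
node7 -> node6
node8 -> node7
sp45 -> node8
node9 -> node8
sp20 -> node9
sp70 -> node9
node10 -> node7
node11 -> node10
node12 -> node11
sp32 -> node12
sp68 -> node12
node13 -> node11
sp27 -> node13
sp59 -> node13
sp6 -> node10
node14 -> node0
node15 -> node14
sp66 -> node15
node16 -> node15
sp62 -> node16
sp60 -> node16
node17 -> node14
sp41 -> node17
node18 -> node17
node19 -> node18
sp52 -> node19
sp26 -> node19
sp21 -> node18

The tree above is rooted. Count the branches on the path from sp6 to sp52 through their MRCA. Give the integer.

The MRCA of sp6 and sp52 is the root of the tree.
From sp6 up to that node: 6 branches. From sp52 up to the same node: 5 branches. Total: 6 + 5 = 11.

11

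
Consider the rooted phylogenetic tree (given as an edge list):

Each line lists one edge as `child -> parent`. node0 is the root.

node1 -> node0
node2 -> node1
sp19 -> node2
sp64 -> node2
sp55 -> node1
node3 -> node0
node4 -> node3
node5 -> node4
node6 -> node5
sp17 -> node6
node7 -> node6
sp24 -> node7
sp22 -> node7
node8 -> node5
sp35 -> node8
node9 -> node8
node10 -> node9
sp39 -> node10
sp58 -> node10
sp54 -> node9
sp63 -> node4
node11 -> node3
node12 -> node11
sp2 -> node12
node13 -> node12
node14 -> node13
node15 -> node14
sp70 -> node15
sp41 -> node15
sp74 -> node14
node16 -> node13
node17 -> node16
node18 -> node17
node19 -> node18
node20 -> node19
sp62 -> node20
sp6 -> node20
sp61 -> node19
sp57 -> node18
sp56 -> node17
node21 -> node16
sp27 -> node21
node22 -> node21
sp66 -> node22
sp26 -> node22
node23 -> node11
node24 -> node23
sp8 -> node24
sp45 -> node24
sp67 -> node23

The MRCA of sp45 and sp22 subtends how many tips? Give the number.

23

The MRCA of sp45 and sp22 is the node subtending ((((sp17,(sp24,sp22)),(sp35,((sp39,sp58),sp54))),sp63),((sp2,(((sp70,sp41),sp74),(((((sp62,sp6),sp61),sp57),sp56),(sp27,(sp66,sp26))))),((sp8,sp45),sp67))).
That clade contains 23 terminal taxa: sp17, sp2, sp22, sp24, sp26, sp27, sp35, sp39, sp41, sp45, sp54, sp56, sp57, sp58, sp6, sp61, sp62, sp63, sp66, sp67, sp70, sp74, sp8.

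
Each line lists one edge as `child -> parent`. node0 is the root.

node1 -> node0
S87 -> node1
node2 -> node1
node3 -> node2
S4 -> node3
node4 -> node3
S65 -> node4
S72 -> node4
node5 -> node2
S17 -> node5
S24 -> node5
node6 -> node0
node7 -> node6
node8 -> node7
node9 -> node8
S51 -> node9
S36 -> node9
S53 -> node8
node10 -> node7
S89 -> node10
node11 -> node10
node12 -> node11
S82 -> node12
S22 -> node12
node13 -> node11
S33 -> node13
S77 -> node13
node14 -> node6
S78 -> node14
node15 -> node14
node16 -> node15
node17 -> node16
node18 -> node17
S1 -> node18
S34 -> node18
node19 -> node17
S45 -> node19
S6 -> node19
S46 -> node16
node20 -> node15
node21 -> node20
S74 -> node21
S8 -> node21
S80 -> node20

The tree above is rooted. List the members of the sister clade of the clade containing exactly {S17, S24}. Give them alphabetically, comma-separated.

S4, S65, S72

The clade containing exactly {S17, S24} attaches to the tree at the node subtending ((S4,(S65,S72)),(S17,S24)).
The other lineage descending from that same node — the sister group — is (S4,(S65,S72)); its 3 tips in alphabetical order are the answer.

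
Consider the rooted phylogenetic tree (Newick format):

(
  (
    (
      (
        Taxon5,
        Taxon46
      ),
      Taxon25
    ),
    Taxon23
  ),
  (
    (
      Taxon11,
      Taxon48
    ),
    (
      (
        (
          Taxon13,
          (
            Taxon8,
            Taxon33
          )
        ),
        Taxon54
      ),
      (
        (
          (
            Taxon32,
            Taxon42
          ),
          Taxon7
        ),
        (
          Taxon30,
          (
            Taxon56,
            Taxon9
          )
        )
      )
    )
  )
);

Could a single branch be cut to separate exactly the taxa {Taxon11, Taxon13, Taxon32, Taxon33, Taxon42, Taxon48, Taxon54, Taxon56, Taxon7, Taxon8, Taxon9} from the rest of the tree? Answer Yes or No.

No

The MRCA of the listed taxa subtends ((Taxon11,Taxon48),(((Taxon13,(Taxon8,Taxon33)),Taxon54),(((Taxon32,Taxon42),Taxon7),(Taxon30,(Taxon56,Taxon9))))).
That clade also contains Taxon30, which is not in the proposed group, so the group is not monophyletic.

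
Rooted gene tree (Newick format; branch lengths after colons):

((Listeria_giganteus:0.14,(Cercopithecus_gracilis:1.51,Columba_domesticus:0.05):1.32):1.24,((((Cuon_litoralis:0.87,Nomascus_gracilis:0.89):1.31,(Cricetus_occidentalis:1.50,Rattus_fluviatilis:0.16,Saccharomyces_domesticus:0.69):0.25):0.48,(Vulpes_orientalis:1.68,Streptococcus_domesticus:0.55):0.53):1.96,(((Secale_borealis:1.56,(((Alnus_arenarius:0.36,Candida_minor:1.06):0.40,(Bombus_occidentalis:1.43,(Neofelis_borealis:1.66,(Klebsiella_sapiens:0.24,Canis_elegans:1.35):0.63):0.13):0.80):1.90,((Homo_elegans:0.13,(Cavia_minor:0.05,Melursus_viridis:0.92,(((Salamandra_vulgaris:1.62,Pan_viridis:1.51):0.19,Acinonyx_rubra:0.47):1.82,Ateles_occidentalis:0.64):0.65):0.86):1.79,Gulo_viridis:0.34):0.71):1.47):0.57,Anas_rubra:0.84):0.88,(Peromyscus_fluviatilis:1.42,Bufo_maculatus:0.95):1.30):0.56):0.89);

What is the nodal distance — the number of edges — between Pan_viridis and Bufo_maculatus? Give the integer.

The MRCA of Pan_viridis and Bufo_maculatus is the node subtending (((Secale_borealis,(((Alnus_arenarius,Candida_minor),(Bombus_occidentalis,(Neofelis_borealis,(Klebsiella_sapiens,Canis_elegans)))),((Homo_elegans,(Cavia_minor,Melursus_viridis,(((Salamandra_vulgaris,Pan_viridis),Acinonyx_rubra),Ateles_occidentalis))),Gulo_viridis))),Anas_rubra),(Peromyscus_fluviatilis,Bufo_maculatus)).
From Pan_viridis up to that node: 10 branches. From Bufo_maculatus up to the same node: 2 branches. Total: 10 + 2 = 12.

12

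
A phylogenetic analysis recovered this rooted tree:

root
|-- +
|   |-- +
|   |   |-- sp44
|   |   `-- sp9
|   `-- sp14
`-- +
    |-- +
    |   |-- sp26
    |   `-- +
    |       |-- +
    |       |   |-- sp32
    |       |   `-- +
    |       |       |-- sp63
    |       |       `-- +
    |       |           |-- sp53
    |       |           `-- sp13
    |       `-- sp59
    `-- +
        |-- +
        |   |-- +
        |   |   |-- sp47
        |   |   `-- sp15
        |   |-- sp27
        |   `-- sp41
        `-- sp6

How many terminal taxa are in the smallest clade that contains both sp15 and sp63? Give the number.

The MRCA of sp15 and sp63 is the node subtending ((sp26,((sp32,(sp63,(sp53,sp13))),sp59)),(((sp47,sp15),sp27,sp41),sp6)).
That clade contains 11 terminal taxa: sp13, sp15, sp26, sp27, sp32, sp41, sp47, sp53, sp59, sp6, sp63.

11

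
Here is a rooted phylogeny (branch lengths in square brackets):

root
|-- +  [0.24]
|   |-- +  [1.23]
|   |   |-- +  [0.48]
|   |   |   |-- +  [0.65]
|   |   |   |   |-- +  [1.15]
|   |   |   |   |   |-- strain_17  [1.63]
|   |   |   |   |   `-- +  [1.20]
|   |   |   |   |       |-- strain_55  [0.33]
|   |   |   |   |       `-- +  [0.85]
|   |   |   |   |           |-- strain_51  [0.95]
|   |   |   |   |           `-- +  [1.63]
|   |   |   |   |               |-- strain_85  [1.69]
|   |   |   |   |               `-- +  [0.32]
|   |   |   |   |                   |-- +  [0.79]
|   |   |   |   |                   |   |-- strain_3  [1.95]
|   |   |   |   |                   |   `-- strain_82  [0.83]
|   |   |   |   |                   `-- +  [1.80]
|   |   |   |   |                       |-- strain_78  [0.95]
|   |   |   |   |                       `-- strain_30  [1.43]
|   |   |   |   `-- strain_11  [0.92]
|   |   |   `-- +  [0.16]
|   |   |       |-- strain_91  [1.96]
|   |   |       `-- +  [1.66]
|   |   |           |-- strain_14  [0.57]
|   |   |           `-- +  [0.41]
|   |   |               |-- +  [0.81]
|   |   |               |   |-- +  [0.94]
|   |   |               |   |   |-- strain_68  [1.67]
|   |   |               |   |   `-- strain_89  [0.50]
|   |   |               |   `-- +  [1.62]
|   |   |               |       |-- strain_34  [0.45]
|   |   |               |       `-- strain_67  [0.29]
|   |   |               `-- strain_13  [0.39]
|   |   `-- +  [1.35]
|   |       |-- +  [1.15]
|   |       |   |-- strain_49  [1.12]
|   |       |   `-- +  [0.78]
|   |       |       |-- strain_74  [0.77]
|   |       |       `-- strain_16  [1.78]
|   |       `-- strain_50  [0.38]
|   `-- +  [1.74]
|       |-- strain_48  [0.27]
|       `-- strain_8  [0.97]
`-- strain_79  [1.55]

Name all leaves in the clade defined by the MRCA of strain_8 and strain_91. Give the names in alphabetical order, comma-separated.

Tracing strain_8: it sits inside (strain_48,strain_8).
Tracing strain_91: it sits inside (strain_91,(strain_14,(((strain_68,strain_89),(strain_34,strain_67)),strain_13))).
The smallest clade enclosing both is (((((strain_17,(strain_55,(strain_51,(strain_85,((strain_3,strain_82),(strain_78,strain_30)))))),strain_11),(strain_91,(strain_14,(((strain_68,strain_89),(strain_34,strain_67)),strain_13)))),((strain_49,(strain_74,strain_16)),strain_50)),(strain_48,strain_8)); the answer is its 22 terminal taxa in alphabetical order.

strain_11, strain_13, strain_14, strain_16, strain_17, strain_3, strain_30, strain_34, strain_48, strain_49, strain_50, strain_51, strain_55, strain_67, strain_68, strain_74, strain_78, strain_8, strain_82, strain_85, strain_89, strain_91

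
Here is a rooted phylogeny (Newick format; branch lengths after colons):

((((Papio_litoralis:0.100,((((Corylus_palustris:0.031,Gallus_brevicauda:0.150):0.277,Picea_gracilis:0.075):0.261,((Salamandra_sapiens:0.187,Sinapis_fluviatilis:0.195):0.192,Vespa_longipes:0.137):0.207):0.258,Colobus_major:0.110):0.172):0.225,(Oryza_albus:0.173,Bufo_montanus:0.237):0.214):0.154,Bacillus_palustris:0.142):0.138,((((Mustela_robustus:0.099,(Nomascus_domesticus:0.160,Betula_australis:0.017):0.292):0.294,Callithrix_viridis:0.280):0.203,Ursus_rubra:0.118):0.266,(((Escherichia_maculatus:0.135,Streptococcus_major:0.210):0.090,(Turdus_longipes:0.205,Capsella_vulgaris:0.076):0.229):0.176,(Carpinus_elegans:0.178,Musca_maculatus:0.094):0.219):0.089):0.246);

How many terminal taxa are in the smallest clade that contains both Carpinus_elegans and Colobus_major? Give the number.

22

The MRCA of Carpinus_elegans and Colobus_major is the root, so the clade is the entire tree.
That clade contains 22 terminal taxa: Bacillus_palustris, Betula_australis, Bufo_montanus, Callithrix_viridis, Capsella_vulgaris, Carpinus_elegans, Colobus_major, Corylus_palustris, Escherichia_maculatus, Gallus_brevicauda, Musca_maculatus, Mustela_robustus, Nomascus_domesticus, Oryza_albus, Papio_litoralis, Picea_gracilis, Salamandra_sapiens, Sinapis_fluviatilis, Streptococcus_major, Turdus_longipes, Ursus_rubra, Vespa_longipes.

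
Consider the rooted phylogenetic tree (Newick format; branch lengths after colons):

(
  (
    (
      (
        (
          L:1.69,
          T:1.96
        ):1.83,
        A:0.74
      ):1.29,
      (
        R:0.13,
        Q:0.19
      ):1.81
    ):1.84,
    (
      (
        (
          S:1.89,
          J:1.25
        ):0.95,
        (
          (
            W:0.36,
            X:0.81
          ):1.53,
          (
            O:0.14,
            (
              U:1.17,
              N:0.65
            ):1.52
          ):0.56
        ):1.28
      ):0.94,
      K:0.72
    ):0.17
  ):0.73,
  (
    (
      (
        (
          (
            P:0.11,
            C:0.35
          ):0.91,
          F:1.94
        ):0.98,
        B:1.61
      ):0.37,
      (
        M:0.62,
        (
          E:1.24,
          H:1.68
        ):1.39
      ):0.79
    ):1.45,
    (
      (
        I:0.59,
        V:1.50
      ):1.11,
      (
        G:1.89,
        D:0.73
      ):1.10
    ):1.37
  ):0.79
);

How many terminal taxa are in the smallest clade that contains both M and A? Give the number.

24

The MRCA of M and A is the root, so the clade is the entire tree.
That clade contains 24 terminal taxa: A, B, C, D, E, F, G, H, I, J, K, L, M, N, O, P, Q, R, S, T, U, V, W, X.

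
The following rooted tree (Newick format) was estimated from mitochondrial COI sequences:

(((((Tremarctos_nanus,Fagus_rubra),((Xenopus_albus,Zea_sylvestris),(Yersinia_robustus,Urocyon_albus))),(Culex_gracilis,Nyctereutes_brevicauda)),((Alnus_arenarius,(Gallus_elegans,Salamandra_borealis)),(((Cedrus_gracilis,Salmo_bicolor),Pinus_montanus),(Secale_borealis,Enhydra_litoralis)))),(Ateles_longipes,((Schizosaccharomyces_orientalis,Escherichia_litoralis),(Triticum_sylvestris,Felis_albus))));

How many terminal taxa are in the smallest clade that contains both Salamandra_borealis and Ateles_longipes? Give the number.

The MRCA of Salamandra_borealis and Ateles_longipes is the root, so the clade is the entire tree.
That clade contains 21 terminal taxa: Alnus_arenarius, Ateles_longipes, Cedrus_gracilis, Culex_gracilis, Enhydra_litoralis, Escherichia_litoralis, Fagus_rubra, Felis_albus, Gallus_elegans, Nyctereutes_brevicauda, Pinus_montanus, Salamandra_borealis, Salmo_bicolor, Schizosaccharomyces_orientalis, Secale_borealis, Tremarctos_nanus, Triticum_sylvestris, Urocyon_albus, Xenopus_albus, Yersinia_robustus, Zea_sylvestris.

21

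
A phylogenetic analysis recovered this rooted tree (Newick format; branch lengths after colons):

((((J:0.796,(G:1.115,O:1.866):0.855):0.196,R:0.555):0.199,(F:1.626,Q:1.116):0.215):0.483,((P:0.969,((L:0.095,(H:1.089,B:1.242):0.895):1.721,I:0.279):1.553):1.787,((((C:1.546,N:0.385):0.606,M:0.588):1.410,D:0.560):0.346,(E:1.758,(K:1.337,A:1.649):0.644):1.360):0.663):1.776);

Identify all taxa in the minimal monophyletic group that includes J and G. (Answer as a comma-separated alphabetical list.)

G, J, O

Tracing J: it sits inside (J,(G,O)).
Tracing G: it sits inside (G,O).
The smallest clade enclosing both is (J,(G,O)); the answer is its 3 terminal taxa in alphabetical order.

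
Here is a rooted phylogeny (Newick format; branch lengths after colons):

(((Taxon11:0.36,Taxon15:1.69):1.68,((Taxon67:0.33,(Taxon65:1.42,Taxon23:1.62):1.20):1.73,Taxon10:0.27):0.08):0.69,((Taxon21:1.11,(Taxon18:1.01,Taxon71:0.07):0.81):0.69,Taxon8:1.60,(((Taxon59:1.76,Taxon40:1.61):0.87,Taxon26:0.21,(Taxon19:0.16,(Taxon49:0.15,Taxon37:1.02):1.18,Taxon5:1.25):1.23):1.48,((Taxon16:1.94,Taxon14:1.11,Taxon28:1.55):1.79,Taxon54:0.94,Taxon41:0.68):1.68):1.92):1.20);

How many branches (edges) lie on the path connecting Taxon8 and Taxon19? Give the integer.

The MRCA of Taxon8 and Taxon19 is the node subtending ((Taxon21,(Taxon18,Taxon71)),Taxon8,(((Taxon59,Taxon40),Taxon26,(Taxon19,(Taxon49,Taxon37),Taxon5)),((Taxon16,Taxon14,Taxon28),Taxon54,Taxon41))).
From Taxon8 up to that node: 1 branch. From Taxon19 up to the same node: 4 branches. Total: 1 + 4 = 5.

5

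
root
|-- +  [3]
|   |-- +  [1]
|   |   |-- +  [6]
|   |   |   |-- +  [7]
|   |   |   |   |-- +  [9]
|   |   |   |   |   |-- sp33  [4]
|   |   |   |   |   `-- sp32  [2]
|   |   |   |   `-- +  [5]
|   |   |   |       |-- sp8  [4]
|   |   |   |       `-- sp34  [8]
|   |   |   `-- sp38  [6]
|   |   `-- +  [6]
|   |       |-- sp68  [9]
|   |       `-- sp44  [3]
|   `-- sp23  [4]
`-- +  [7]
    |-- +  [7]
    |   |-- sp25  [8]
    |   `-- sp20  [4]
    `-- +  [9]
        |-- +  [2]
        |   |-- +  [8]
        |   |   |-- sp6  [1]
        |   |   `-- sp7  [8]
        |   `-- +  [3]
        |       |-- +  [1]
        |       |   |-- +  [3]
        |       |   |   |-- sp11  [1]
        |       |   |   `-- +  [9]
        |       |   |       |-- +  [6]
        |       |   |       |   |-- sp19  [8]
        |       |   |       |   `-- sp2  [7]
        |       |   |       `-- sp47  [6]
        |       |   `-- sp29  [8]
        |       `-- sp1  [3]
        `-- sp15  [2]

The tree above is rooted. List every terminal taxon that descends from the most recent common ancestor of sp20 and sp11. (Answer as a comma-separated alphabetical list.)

sp1, sp11, sp15, sp19, sp2, sp20, sp25, sp29, sp47, sp6, sp7

Tracing sp20: it sits inside (sp25,sp20).
Tracing sp11: it sits inside (sp11,((sp19,sp2),sp47)).
The smallest clade enclosing both is ((sp25,sp20),(((sp6,sp7),(((sp11,((sp19,sp2),sp47)),sp29),sp1)),sp15)); the answer is its 11 terminal taxa in alphabetical order.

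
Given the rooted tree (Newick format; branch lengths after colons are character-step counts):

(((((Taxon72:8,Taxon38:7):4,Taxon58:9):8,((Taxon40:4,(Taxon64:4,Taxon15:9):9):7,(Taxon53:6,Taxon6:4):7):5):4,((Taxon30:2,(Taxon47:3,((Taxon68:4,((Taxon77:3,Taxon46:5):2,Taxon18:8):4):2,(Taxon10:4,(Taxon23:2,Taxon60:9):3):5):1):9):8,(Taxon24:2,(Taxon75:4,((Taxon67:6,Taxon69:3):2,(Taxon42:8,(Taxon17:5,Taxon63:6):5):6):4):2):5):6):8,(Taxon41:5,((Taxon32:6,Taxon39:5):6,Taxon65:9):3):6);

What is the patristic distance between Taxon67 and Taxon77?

The path runs Taxon67 → … → MRCA → … → Taxon77; the MRCA is the node subtending ((Taxon30,(Taxon47,((Taxon68,((Taxon77,Taxon46),Taxon18)),(Taxon10,(Taxon23,Taxon60))))),(Taxon24,(Taxon75,((Taxon67,Taxon69),(Taxon42,(Taxon17,Taxon63)))))).
Branch lengths along that path: 6 + 2 + 4 + 2 + 5 + 8 + 9 + 1 + 2 + 4 + 2 + 3 = 48.

48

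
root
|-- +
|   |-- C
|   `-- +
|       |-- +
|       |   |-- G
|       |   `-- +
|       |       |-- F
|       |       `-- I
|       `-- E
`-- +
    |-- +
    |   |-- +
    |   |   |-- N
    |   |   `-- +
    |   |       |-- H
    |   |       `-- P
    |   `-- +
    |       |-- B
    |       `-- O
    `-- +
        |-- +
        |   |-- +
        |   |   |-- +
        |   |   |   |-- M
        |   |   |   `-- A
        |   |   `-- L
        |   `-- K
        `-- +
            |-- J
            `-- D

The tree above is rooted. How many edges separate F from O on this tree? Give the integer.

The MRCA of F and O is the root of the tree.
From F up to that node: 5 branches. From O up to the same node: 4 branches. Total: 5 + 4 = 9.

9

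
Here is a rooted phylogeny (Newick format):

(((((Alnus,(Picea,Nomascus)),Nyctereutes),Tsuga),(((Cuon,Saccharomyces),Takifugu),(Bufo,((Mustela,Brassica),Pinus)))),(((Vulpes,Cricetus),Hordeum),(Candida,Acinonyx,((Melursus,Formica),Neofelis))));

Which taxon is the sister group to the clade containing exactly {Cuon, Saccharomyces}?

Takifugu

The clade containing exactly {Cuon, Saccharomyces} attaches to the tree at the node subtending ((Cuon,Saccharomyces),Takifugu).
The other lineage descending from that same node — the sister group — is the single tip Takifugu.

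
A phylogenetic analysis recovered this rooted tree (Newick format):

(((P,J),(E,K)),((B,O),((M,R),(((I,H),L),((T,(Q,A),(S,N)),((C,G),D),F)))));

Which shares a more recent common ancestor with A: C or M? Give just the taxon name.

The MRCA of A and C subtends ((T,(Q,A),(S,N)),((C,G),D),F) (9 taxa).
The MRCA of A and M subtends ((M,R),(((I,H),L),((T,(Q,A),(S,N)),((C,G),D),F))) (14 taxa).
The first is nested inside the second, so A shares a more recent common ancestor with C.

C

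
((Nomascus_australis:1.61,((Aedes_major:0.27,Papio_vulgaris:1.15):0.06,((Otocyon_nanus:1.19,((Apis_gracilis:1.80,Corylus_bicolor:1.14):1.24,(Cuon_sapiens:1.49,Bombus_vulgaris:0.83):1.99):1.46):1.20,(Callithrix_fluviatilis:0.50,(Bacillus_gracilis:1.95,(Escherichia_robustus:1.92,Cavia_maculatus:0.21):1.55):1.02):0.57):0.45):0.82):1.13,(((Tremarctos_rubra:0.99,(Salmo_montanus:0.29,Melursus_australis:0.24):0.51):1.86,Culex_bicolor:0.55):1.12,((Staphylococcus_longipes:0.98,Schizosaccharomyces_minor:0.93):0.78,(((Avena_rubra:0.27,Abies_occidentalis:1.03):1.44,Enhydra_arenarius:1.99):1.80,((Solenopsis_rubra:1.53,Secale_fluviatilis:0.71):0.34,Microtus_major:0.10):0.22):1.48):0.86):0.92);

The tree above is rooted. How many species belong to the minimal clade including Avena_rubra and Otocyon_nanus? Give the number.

24

The MRCA of Avena_rubra and Otocyon_nanus is the root, so the clade is the entire tree.
That clade contains 24 terminal taxa: Abies_occidentalis, Aedes_major, Apis_gracilis, Avena_rubra, Bacillus_gracilis, Bombus_vulgaris, Callithrix_fluviatilis, Cavia_maculatus, Corylus_bicolor, Culex_bicolor, Cuon_sapiens, Enhydra_arenarius, Escherichia_robustus, Melursus_australis, Microtus_major, Nomascus_australis, Otocyon_nanus, Papio_vulgaris, Salmo_montanus, Schizosaccharomyces_minor, Secale_fluviatilis, Solenopsis_rubra, Staphylococcus_longipes, Tremarctos_rubra.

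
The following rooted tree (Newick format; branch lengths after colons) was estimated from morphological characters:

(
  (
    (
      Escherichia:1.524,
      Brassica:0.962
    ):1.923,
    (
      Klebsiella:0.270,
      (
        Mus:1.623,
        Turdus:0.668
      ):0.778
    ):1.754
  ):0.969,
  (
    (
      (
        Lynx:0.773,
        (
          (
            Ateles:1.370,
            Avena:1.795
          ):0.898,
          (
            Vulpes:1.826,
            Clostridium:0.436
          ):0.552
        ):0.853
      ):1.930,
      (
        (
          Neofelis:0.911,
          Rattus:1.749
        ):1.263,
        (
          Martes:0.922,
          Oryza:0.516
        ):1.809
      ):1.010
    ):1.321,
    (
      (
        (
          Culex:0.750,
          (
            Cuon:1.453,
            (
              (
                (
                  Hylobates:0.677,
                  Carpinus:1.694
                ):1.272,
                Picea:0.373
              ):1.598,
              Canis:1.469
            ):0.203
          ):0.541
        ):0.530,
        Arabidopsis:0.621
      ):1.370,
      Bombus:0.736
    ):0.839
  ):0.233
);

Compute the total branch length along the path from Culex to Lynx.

7.513

The path runs Culex → … → MRCA → … → Lynx; the MRCA is the node subtending (((Lynx,((Ateles,Avena),(Vulpes,Clostridium))),((Neofelis,Rattus),(Martes,Oryza))),(((Culex,(Cuon,(((Hylobates,Carpinus),Picea),Canis))),Arabidopsis),Bombus)).
Branch lengths along that path: 0.750 + 0.530 + 1.370 + 0.839 + 1.321 + 1.930 + 0.773 = 7.513.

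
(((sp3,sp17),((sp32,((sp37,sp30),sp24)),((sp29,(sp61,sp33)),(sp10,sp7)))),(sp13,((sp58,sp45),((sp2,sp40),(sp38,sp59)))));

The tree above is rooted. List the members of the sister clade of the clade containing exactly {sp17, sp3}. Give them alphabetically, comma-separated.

The clade containing exactly {sp17, sp3} attaches to the tree at the node subtending ((sp3,sp17),((sp32,((sp37,sp30),sp24)),((sp29,(sp61,sp33)),(sp10,sp7)))).
The other lineage descending from that same node — the sister group — is ((sp32,((sp37,sp30),sp24)),((sp29,(sp61,sp33)),(sp10,sp7))); its 9 tips in alphabetical order are the answer.

sp10, sp24, sp29, sp30, sp32, sp33, sp37, sp61, sp7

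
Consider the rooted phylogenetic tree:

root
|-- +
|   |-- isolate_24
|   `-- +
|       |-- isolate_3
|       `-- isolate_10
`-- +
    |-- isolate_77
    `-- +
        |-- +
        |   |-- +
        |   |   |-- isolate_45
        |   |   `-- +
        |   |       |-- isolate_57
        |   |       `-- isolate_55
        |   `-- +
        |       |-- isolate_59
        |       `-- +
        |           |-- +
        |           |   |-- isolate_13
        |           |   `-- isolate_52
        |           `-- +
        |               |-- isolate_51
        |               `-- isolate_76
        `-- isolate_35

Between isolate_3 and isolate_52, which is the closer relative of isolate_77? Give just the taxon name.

isolate_52

The MRCA of isolate_77 and isolate_52 subtends (isolate_77,(((isolate_45,(isolate_57,isolate_55)),(isolate_59,((isolate_13,isolate_52),(isolate_51,isolate_76)))),isolate_35)) (10 taxa).
The MRCA of isolate_77 and isolate_3 is the root, subtending the entire tree (13 taxa).
The first is nested inside the second, so isolate_77 shares a more recent common ancestor with isolate_52.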